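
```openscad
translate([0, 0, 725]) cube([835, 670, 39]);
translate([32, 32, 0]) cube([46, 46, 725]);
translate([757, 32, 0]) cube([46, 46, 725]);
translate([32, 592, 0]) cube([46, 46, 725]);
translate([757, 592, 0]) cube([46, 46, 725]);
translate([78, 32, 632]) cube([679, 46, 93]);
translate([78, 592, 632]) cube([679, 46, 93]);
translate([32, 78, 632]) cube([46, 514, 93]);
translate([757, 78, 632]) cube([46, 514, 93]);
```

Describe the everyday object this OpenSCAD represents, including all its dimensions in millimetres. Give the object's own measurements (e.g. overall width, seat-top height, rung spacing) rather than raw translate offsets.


A rectangular dining table. The top is 835×670×39 mm with its upper surface at z = 764 mm. It stands on four 46×46 mm square legs, each inset 32 mm from the nearest pair of top edges, running from the floor to the underside of the top. Four apron rails, 46 mm thick and 93 mm tall, run between adjacent legs with their top edges flush with the underside of the top and their outer faces flush with the legs' outer faces.


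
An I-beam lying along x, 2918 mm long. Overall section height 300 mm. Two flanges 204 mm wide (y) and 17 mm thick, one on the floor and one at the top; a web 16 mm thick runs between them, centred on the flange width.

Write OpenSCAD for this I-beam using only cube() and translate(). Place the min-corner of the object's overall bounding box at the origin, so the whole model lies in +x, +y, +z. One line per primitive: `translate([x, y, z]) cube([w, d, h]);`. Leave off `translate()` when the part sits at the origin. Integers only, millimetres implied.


cube([2918, 204, 17]);
translate([0, 94, 17]) cube([2918, 16, 266]);
translate([0, 0, 283]) cube([2918, 204, 17]);


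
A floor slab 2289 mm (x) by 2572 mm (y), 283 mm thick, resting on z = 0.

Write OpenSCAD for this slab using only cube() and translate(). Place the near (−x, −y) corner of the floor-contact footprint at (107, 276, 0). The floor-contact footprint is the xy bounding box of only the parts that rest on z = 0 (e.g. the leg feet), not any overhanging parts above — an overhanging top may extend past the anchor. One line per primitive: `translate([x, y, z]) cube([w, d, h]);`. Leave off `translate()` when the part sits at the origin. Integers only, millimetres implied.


translate([107, 276, 0]) cube([2289, 2572, 283]);


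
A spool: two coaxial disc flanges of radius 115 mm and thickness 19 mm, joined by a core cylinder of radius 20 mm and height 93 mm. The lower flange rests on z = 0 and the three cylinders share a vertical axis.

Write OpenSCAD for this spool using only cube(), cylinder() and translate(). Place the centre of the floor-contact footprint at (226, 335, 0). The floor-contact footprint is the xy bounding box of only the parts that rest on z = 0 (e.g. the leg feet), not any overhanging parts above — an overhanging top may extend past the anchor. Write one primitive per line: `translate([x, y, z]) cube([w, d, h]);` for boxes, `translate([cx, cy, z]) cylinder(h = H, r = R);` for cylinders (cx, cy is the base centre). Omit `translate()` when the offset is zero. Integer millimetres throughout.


translate([226, 335, 0]) cylinder(h = 19, r = 115);
translate([226, 335, 19]) cylinder(h = 93, r = 20);
translate([226, 335, 112]) cylinder(h = 19, r = 115);


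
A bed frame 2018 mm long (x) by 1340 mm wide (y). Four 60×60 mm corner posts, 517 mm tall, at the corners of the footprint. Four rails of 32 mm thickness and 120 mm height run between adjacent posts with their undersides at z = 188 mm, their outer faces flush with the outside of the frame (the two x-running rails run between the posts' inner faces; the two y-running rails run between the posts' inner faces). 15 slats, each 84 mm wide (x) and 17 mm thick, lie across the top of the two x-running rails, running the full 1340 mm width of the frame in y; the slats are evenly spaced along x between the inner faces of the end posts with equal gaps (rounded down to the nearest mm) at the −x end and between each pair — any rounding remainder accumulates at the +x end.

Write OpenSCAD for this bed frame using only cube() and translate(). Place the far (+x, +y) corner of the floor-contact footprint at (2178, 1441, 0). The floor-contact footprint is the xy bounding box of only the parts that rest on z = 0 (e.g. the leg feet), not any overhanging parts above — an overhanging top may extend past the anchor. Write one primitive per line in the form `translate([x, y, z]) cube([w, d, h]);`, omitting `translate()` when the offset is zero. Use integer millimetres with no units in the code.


translate([160, 101, 0]) cube([60, 60, 517]);
translate([160, 1381, 0]) cube([60, 60, 517]);
translate([2118, 101, 0]) cube([60, 60, 517]);
translate([2118, 1381, 0]) cube([60, 60, 517]);
translate([220, 101, 188]) cube([1898, 32, 120]);
translate([220, 1409, 188]) cube([1898, 32, 120]);
translate([160, 161, 188]) cube([32, 1220, 120]);
translate([2146, 161, 188]) cube([32, 1220, 120]);
translate([259, 101, 308]) cube([84, 1340, 17]);
translate([382, 101, 308]) cube([84, 1340, 17]);
translate([505, 101, 308]) cube([84, 1340, 17]);
translate([628, 101, 308]) cube([84, 1340, 17]);
translate([751, 101, 308]) cube([84, 1340, 17]);
translate([874, 101, 308]) cube([84, 1340, 17]);
translate([997, 101, 308]) cube([84, 1340, 17]);
translate([1120, 101, 308]) cube([84, 1340, 17]);
translate([1243, 101, 308]) cube([84, 1340, 17]);
translate([1366, 101, 308]) cube([84, 1340, 17]);
translate([1489, 101, 308]) cube([84, 1340, 17]);
translate([1612, 101, 308]) cube([84, 1340, 17]);
translate([1735, 101, 308]) cube([84, 1340, 17]);
translate([1858, 101, 308]) cube([84, 1340, 17]);
translate([1981, 101, 308]) cube([84, 1340, 17]);


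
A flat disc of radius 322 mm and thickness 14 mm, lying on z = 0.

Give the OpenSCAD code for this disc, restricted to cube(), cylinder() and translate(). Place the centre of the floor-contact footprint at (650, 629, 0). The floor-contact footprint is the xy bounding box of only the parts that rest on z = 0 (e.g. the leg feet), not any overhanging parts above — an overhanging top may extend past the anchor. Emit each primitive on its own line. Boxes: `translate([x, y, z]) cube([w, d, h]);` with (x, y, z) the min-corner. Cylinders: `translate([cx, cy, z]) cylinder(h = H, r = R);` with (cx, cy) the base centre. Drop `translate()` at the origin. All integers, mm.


translate([650, 629, 0]) cylinder(h = 14, r = 322);


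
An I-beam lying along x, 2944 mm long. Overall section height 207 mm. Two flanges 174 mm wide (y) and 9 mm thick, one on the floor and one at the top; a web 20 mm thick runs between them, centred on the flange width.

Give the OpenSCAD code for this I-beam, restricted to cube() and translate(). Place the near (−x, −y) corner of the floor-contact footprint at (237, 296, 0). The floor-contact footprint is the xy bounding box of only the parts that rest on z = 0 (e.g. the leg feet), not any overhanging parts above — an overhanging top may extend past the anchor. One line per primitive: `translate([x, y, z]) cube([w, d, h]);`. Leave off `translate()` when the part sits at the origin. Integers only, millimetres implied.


translate([237, 296, 0]) cube([2944, 174, 9]);
translate([237, 373, 9]) cube([2944, 20, 189]);
translate([237, 296, 198]) cube([2944, 174, 9]);


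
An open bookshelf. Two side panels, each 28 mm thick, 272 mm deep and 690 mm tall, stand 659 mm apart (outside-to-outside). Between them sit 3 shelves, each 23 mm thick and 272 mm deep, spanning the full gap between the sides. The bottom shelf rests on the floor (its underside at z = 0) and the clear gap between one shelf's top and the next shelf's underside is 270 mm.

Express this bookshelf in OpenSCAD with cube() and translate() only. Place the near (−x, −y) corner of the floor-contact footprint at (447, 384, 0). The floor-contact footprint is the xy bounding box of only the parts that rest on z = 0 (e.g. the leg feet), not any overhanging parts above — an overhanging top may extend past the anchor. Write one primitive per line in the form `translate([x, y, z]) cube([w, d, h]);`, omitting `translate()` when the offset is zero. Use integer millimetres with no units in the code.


translate([447, 384, 0]) cube([28, 272, 690]);
translate([1078, 384, 0]) cube([28, 272, 690]);
translate([475, 384, 0]) cube([603, 272, 23]);
translate([475, 384, 293]) cube([603, 272, 23]);
translate([475, 384, 586]) cube([603, 272, 23]);


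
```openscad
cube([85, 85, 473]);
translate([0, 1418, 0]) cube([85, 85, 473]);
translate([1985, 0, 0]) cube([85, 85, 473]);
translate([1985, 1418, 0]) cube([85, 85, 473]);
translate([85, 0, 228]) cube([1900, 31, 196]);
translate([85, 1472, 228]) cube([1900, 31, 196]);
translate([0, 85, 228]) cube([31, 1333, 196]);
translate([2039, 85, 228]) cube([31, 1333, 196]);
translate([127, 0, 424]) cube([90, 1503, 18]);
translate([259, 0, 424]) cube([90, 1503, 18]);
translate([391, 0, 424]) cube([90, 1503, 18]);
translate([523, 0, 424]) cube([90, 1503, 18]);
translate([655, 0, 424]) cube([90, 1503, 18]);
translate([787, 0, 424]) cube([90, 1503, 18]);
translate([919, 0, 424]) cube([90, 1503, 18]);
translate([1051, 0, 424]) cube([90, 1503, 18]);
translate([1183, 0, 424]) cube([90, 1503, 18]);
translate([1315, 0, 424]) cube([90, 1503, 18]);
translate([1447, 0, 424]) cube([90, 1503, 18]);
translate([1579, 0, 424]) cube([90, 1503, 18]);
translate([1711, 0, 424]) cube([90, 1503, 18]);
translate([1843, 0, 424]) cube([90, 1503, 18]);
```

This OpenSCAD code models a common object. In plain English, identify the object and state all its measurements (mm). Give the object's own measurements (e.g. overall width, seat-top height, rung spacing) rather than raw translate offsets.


A bed frame 2070 mm long (x) by 1503 mm wide (y). Four 85×85 mm corner posts, 473 mm tall, at the corners of the footprint. Four rails of 31 mm thickness and 196 mm height run between adjacent posts with their undersides at z = 228 mm, their outer faces flush with the outside of the frame (the two x-running rails run between the posts' inner faces; the two y-running rails run between the posts' inner faces). 14 slats, each 90 mm wide (x) and 18 mm thick, lie across the top of the two x-running rails, running the full 1503 mm width of the frame in y; along x they sit between the end posts with a 42 mm gap after the −x posts and between neighbouring slats, leaving 52 mm before the +x posts.


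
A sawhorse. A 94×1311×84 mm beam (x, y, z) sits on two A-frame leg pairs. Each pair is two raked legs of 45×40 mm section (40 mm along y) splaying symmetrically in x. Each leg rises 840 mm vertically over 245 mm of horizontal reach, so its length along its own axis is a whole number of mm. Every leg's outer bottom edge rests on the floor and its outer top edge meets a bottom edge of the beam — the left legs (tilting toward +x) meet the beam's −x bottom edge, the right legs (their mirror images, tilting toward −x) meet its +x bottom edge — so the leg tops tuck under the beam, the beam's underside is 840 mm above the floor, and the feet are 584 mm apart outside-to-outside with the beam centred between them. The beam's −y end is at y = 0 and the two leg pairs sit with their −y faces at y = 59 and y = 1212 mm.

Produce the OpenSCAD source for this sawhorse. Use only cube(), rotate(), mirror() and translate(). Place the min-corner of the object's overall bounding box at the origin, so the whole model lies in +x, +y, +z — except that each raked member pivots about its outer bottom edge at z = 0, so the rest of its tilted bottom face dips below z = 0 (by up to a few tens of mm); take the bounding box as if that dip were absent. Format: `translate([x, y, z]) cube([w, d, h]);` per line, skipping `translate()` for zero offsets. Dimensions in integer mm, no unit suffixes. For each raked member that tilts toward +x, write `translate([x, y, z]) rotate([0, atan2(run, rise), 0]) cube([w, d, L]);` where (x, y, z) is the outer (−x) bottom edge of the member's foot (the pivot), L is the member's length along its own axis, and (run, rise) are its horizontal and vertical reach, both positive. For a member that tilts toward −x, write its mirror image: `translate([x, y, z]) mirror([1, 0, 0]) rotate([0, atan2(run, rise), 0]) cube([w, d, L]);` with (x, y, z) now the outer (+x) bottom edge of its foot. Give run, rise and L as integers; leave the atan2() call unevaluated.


translate([245, 0, 840]) cube([94, 1311, 84]);
translate([0, 59, 0]) rotate([0, atan2(245, 840), 0]) cube([45, 40, 875]);
translate([584, 59, 0]) mirror([1, 0, 0]) rotate([0, atan2(245, 840), 0]) cube([45, 40, 875]);
translate([0, 1212, 0]) rotate([0, atan2(245, 840), 0]) cube([45, 40, 875]);
translate([584, 1212, 0]) mirror([1, 0, 0]) rotate([0, atan2(245, 840), 0]) cube([45, 40, 875]);


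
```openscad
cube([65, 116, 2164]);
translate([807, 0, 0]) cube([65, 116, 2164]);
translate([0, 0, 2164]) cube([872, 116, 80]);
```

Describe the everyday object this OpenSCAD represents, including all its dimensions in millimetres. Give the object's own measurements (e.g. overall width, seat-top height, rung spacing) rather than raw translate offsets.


A door frame. The clear opening is 742 mm wide and 2164 mm high. Two 65 mm wide jambs, 116 mm deep, stand either side of the opening from the floor to the top of the opening. A 80 mm thick head sits across the top of both jambs, spanning the full outside width of the frame.


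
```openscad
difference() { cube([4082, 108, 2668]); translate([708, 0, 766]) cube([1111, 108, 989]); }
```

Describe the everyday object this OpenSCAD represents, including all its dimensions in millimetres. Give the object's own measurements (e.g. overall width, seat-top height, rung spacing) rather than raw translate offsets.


A wall 4082 mm long (x), 108 mm thick (y), 2668 mm tall, with a rectangular window opening cut through it. The opening is 1111 mm wide and 989 mm tall; its sill is at z = 766 mm and its near (−x) edge is 708 mm from the wall's −x end. The opening passes through the full wall thickness.


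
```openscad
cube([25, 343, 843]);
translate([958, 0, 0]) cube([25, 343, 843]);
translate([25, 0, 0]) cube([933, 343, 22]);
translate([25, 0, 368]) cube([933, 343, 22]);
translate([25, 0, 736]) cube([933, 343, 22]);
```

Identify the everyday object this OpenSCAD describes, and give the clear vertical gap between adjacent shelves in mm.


A bookshelf. The clear shelf gap is 346 mm.

Two tall side panels with 3 horizontal boards between them — a bookshelf. The first two shelf undersides are at z = 0 and z = 368; with shelf thickness 22, the clear gap is 368 − 0 − 22 = 346 mm.


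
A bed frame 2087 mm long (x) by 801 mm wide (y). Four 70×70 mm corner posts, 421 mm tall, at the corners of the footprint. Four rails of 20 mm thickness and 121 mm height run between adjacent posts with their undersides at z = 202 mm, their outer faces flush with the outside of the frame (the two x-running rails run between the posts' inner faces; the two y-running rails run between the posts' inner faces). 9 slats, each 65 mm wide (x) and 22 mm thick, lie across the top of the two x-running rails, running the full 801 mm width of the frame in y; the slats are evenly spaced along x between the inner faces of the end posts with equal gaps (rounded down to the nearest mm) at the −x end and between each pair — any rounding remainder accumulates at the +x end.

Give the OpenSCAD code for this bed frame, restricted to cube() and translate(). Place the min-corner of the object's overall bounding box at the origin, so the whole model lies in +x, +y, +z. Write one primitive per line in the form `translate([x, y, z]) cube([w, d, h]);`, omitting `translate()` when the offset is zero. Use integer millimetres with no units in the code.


cube([70, 70, 421]);
translate([0, 731, 0]) cube([70, 70, 421]);
translate([2017, 0, 0]) cube([70, 70, 421]);
translate([2017, 731, 0]) cube([70, 70, 421]);
translate([70, 0, 202]) cube([1947, 20, 121]);
translate([70, 781, 202]) cube([1947, 20, 121]);
translate([0, 70, 202]) cube([20, 661, 121]);
translate([2067, 70, 202]) cube([20, 661, 121]);
translate([206, 0, 323]) cube([65, 801, 22]);
translate([407, 0, 323]) cube([65, 801, 22]);
translate([608, 0, 323]) cube([65, 801, 22]);
translate([809, 0, 323]) cube([65, 801, 22]);
translate([1010, 0, 323]) cube([65, 801, 22]);
translate([1211, 0, 323]) cube([65, 801, 22]);
translate([1412, 0, 323]) cube([65, 801, 22]);
translate([1613, 0, 323]) cube([65, 801, 22]);
translate([1814, 0, 323]) cube([65, 801, 22]);


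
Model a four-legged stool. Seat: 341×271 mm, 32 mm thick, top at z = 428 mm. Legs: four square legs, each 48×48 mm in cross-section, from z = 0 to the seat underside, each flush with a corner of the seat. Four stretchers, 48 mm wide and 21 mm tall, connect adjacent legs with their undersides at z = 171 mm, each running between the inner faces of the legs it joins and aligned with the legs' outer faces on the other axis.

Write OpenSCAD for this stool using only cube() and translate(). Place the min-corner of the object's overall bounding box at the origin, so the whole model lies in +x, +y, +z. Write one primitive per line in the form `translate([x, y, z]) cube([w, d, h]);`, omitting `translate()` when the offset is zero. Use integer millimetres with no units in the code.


translate([0, 0, 396]) cube([341, 271, 32]);
cube([48, 48, 396]);
translate([293, 0, 0]) cube([48, 48, 396]);
translate([0, 223, 0]) cube([48, 48, 396]);
translate([293, 223, 0]) cube([48, 48, 396]);
translate([48, 0, 171]) cube([245, 48, 21]);
translate([48, 223, 171]) cube([245, 48, 21]);
translate([0, 48, 171]) cube([48, 175, 21]);
translate([293, 48, 171]) cube([48, 175, 21]);


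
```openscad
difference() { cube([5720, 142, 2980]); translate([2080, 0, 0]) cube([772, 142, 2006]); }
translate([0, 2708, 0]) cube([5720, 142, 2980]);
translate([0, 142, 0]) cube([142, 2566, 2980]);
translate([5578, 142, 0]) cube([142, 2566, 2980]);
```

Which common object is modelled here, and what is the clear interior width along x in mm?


A single room. The interior width is 5436 mm.

Four walls enclosing a rectangle with a door in the front wall — a room. Outside width 5720 minus two 142 mm walls gives 5436 mm.


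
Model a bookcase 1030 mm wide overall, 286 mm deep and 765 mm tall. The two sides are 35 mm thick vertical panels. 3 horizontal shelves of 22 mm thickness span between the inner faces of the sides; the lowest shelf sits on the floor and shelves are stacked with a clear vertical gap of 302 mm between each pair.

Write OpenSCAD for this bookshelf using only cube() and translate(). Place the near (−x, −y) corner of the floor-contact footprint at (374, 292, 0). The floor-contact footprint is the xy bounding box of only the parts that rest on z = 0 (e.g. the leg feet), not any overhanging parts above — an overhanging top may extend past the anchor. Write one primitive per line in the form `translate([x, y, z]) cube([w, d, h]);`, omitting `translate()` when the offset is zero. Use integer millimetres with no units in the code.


translate([374, 292, 0]) cube([35, 286, 765]);
translate([1369, 292, 0]) cube([35, 286, 765]);
translate([409, 292, 0]) cube([960, 286, 22]);
translate([409, 292, 324]) cube([960, 286, 22]);
translate([409, 292, 648]) cube([960, 286, 22]);


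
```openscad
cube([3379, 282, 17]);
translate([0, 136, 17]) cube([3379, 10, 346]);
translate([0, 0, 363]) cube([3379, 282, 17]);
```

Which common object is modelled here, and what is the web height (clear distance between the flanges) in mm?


An I-beam. The web height is 346 mm.

Two wide flanges with a thin centred web — an I-beam. Overall 380 mm minus two 17 mm flanges gives a web of 380 − 2·17 = 346 mm.


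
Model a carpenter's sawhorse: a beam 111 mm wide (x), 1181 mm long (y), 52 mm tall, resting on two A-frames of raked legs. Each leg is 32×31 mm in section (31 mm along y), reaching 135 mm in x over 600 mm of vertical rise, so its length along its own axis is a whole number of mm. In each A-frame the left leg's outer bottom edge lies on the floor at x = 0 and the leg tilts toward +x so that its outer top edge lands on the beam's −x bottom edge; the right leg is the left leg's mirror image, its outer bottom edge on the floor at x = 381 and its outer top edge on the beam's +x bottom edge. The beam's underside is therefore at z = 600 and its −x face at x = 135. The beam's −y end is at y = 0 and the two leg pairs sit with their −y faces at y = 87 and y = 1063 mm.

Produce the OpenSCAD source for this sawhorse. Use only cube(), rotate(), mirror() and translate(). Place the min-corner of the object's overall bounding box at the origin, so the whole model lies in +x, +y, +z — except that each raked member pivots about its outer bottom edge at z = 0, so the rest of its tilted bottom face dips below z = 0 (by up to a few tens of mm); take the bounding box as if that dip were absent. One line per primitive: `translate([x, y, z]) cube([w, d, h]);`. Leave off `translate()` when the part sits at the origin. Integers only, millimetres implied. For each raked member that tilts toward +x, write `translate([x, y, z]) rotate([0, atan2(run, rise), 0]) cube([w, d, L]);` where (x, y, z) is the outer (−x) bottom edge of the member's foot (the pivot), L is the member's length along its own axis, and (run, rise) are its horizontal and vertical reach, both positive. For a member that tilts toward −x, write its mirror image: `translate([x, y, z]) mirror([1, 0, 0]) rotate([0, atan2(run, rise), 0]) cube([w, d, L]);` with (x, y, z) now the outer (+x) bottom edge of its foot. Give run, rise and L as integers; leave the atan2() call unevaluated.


// leg length = √(135² + 600²) = 615
// right-leg outer foot x = 2·135 + 111 = 381
// beam min-corner = (135, 0, 600)
translate([135, 0, 600]) cube([111, 1181, 52]);
translate([0, 87, 0]) rotate([0, atan2(135, 600), 0]) cube([32, 31, 615]);
translate([381, 87, 0]) mirror([1, 0, 0]) rotate([0, atan2(135, 600), 0]) cube([32, 31, 615]);
translate([0, 1063, 0]) rotate([0, atan2(135, 600), 0]) cube([32, 31, 615]);
translate([381, 1063, 0]) mirror([1, 0, 0]) rotate([0, atan2(135, 600), 0]) cube([32, 31, 615]);


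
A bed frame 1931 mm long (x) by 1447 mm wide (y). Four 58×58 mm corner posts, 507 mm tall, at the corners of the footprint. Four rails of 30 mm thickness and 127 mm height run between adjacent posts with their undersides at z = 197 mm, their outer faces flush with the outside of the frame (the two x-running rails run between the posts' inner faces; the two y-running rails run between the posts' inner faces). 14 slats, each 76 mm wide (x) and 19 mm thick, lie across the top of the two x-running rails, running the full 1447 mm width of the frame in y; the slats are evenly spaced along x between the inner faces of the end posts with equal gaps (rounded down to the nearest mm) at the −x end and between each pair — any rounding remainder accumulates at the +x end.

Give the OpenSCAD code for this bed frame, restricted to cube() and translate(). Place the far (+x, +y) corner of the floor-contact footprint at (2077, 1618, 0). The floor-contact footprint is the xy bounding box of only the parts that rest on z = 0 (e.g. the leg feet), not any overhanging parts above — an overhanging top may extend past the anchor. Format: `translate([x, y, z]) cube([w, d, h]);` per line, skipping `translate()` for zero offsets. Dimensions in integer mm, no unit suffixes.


translate([146, 171, 0]) cube([58, 58, 507]);
translate([146, 1560, 0]) cube([58, 58, 507]);
translate([2019, 171, 0]) cube([58, 58, 507]);
translate([2019, 1560, 0]) cube([58, 58, 507]);
translate([204, 171, 197]) cube([1815, 30, 127]);
translate([204, 1588, 197]) cube([1815, 30, 127]);
translate([146, 229, 197]) cube([30, 1331, 127]);
translate([2047, 229, 197]) cube([30, 1331, 127]);
translate([254, 171, 324]) cube([76, 1447, 19]);
translate([380, 171, 324]) cube([76, 1447, 19]);
translate([506, 171, 324]) cube([76, 1447, 19]);
translate([632, 171, 324]) cube([76, 1447, 19]);
translate([758, 171, 324]) cube([76, 1447, 19]);
translate([884, 171, 324]) cube([76, 1447, 19]);
translate([1010, 171, 324]) cube([76, 1447, 19]);
translate([1136, 171, 324]) cube([76, 1447, 19]);
translate([1262, 171, 324]) cube([76, 1447, 19]);
translate([1388, 171, 324]) cube([76, 1447, 19]);
translate([1514, 171, 324]) cube([76, 1447, 19]);
translate([1640, 171, 324]) cube([76, 1447, 19]);
translate([1766, 171, 324]) cube([76, 1447, 19]);
translate([1892, 171, 324]) cube([76, 1447, 19]);


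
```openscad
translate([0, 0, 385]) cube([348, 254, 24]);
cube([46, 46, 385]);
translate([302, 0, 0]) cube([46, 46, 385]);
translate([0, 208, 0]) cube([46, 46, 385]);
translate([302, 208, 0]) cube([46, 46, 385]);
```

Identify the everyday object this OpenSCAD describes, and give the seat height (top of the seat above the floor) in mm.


A stool. The seat height is 409 mm.

A 348×254×24 slab at z = 385 on four corner posts — a stool. The seat top is 385 + 24 = 409 mm.


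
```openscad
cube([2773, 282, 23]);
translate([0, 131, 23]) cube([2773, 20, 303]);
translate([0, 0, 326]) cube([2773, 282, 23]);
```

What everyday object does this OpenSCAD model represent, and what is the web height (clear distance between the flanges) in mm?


An I-beam. The web height is 303 mm.

Two wide flanges with a thin centred web — an I-beam. Overall 349 mm minus two 23 mm flanges gives a web of 349 − 2·23 = 303 mm.


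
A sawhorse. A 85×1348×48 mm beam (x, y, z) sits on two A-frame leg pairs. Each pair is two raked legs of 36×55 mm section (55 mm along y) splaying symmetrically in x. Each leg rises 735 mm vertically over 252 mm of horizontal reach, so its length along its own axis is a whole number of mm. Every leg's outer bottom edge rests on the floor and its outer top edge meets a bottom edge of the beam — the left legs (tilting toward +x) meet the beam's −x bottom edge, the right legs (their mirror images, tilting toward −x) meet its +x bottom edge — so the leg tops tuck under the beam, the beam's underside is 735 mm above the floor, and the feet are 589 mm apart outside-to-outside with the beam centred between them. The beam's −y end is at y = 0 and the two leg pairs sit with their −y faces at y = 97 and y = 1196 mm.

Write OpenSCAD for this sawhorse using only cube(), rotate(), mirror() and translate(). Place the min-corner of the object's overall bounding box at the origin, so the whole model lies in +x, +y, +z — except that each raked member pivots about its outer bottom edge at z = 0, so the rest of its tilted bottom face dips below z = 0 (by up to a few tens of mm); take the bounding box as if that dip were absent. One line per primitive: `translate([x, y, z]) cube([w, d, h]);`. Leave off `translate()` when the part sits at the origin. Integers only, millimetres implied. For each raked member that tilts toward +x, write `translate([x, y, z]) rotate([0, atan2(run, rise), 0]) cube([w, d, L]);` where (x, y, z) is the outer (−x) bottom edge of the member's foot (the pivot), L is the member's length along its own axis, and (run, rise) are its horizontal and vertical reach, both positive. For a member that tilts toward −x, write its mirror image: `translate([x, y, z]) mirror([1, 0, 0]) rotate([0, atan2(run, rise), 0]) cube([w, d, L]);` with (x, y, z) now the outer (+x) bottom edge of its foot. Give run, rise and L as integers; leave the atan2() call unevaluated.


translate([252, 0, 735]) cube([85, 1348, 48]);
translate([0, 97, 0]) rotate([0, atan2(252, 735), 0]) cube([36, 55, 777]);
translate([589, 97, 0]) mirror([1, 0, 0]) rotate([0, atan2(252, 735), 0]) cube([36, 55, 777]);
translate([0, 1196, 0]) rotate([0, atan2(252, 735), 0]) cube([36, 55, 777]);
translate([589, 1196, 0]) mirror([1, 0, 0]) rotate([0, atan2(252, 735), 0]) cube([36, 55, 777]);


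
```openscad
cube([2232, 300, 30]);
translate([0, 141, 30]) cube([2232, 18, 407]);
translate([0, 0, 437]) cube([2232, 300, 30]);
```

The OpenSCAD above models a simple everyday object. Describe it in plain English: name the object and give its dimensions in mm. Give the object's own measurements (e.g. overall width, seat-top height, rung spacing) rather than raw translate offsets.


An I-beam lying along x, 2232 mm long. Overall section height 467 mm. Two flanges 300 mm wide (y) and 30 mm thick, one on the floor and one at the top; a web 18 mm thick runs between them, centred on the flange width.


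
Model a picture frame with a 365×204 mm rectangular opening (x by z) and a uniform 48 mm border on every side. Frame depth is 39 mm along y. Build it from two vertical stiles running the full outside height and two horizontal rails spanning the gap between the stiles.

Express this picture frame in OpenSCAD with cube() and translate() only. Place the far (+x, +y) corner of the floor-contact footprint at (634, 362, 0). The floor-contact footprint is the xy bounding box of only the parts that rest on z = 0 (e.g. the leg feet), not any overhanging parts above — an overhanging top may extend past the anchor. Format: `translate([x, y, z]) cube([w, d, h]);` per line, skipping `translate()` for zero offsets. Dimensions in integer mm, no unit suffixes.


translate([173, 323, 0]) cube([48, 39, 300]);
translate([586, 323, 0]) cube([48, 39, 300]);
translate([221, 323, 0]) cube([365, 39, 48]);
translate([221, 323, 252]) cube([365, 39, 48]);


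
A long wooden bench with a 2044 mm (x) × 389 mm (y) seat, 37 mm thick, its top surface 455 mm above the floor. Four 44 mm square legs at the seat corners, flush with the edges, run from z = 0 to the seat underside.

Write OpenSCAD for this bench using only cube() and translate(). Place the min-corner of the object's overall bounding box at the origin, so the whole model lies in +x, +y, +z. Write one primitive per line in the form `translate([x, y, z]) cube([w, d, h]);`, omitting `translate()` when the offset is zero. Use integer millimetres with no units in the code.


translate([0, 0, 418]) cube([2044, 389, 37]);
cube([44, 44, 418]);
translate([0, 345, 0]) cube([44, 44, 418]);
translate([2000, 0, 0]) cube([44, 44, 418]);
translate([2000, 345, 0]) cube([44, 44, 418]);


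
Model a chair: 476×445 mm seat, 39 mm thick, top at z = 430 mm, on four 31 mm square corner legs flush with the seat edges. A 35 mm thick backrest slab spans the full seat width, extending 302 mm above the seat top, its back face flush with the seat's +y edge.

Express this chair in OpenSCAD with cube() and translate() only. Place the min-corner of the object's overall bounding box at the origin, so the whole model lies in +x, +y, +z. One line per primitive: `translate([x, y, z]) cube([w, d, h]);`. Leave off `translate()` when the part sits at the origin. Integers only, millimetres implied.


translate([0, 0, 391]) cube([476, 445, 39]);
cube([31, 31, 391]);
translate([445, 0, 0]) cube([31, 31, 391]);
translate([0, 414, 0]) cube([31, 31, 391]);
translate([445, 414, 0]) cube([31, 31, 391]);
translate([0, 410, 430]) cube([476, 35, 302]);


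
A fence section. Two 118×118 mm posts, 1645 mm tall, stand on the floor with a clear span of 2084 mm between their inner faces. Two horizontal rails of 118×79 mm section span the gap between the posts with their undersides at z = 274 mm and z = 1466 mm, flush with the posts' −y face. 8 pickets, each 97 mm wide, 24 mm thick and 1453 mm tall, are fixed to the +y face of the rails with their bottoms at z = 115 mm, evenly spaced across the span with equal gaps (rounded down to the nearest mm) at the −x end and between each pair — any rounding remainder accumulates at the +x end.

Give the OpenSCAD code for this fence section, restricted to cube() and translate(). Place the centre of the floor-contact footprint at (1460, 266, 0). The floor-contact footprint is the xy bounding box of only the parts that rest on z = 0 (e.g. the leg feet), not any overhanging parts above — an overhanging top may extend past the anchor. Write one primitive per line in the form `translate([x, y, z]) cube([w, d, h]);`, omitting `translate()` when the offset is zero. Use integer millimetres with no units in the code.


translate([300, 207, 0]) cube([118, 118, 1645]);
translate([2502, 207, 0]) cube([118, 118, 1645]);
translate([418, 207, 274]) cube([2084, 118, 79]);
translate([418, 207, 1466]) cube([2084, 118, 79]);
translate([563, 325, 115]) cube([97, 24, 1453]);
translate([805, 325, 115]) cube([97, 24, 1453]);
translate([1047, 325, 115]) cube([97, 24, 1453]);
translate([1289, 325, 115]) cube([97, 24, 1453]);
translate([1531, 325, 115]) cube([97, 24, 1453]);
translate([1773, 325, 115]) cube([97, 24, 1453]);
translate([2015, 325, 115]) cube([97, 24, 1453]);
translate([2257, 325, 115]) cube([97, 24, 1453]);


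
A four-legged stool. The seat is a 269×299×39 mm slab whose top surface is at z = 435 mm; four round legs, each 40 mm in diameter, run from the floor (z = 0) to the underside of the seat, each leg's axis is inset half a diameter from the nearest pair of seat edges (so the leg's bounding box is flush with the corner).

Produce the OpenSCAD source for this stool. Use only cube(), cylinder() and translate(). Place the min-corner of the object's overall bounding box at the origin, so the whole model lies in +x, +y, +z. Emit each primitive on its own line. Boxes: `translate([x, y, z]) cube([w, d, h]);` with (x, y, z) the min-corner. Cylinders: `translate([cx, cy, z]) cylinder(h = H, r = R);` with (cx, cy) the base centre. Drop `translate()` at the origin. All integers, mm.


translate([0, 0, 396]) cube([269, 299, 39]);
translate([20, 20, 0]) cylinder(h = 396, r = 20);
translate([249, 20, 0]) cylinder(h = 396, r = 20);
translate([20, 279, 0]) cylinder(h = 396, r = 20);
translate([249, 279, 0]) cylinder(h = 396, r = 20);


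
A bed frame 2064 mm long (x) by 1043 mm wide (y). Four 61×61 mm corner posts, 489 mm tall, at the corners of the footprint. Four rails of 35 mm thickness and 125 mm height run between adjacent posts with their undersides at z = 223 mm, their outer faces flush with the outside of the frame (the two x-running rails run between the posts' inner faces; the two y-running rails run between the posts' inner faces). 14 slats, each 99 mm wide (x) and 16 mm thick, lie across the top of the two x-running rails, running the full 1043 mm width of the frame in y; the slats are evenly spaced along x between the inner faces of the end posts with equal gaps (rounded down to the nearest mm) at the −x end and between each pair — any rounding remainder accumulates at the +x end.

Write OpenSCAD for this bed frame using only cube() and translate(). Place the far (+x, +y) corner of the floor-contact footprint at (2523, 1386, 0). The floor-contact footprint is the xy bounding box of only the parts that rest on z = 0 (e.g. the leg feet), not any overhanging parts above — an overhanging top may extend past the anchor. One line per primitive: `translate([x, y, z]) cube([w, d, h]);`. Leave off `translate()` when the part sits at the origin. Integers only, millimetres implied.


translate([459, 343, 0]) cube([61, 61, 489]);
translate([459, 1325, 0]) cube([61, 61, 489]);
translate([2462, 343, 0]) cube([61, 61, 489]);
translate([2462, 1325, 0]) cube([61, 61, 489]);
translate([520, 343, 223]) cube([1942, 35, 125]);
translate([520, 1351, 223]) cube([1942, 35, 125]);
translate([459, 404, 223]) cube([35, 921, 125]);
translate([2488, 404, 223]) cube([35, 921, 125]);
translate([557, 343, 348]) cube([99, 1043, 16]);
translate([693, 343, 348]) cube([99, 1043, 16]);
translate([829, 343, 348]) cube([99, 1043, 16]);
translate([965, 343, 348]) cube([99, 1043, 16]);
translate([1101, 343, 348]) cube([99, 1043, 16]);
translate([1237, 343, 348]) cube([99, 1043, 16]);
translate([1373, 343, 348]) cube([99, 1043, 16]);
translate([1509, 343, 348]) cube([99, 1043, 16]);
translate([1645, 343, 348]) cube([99, 1043, 16]);
translate([1781, 343, 348]) cube([99, 1043, 16]);
translate([1917, 343, 348]) cube([99, 1043, 16]);
translate([2053, 343, 348]) cube([99, 1043, 16]);
translate([2189, 343, 348]) cube([99, 1043, 16]);
translate([2325, 343, 348]) cube([99, 1043, 16]);


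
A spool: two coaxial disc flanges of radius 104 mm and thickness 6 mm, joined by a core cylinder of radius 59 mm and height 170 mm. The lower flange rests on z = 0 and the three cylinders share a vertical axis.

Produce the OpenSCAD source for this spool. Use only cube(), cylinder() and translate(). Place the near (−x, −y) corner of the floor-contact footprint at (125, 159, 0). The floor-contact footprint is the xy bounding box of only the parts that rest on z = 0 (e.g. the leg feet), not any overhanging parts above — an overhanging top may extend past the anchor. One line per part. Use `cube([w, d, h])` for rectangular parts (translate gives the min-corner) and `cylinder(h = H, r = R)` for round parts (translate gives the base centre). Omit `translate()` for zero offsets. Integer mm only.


translate([229, 263, 0]) cylinder(h = 6, r = 104);
translate([229, 263, 6]) cylinder(h = 170, r = 59);
translate([229, 263, 176]) cylinder(h = 6, r = 104);


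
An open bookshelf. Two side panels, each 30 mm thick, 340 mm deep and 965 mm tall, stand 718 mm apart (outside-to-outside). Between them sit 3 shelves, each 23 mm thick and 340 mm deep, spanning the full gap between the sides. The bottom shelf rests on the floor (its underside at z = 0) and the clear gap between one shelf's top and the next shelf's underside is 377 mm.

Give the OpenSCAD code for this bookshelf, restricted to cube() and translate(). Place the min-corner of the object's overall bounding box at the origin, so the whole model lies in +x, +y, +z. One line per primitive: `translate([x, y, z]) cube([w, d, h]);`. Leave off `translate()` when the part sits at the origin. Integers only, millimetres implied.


cube([30, 340, 965]);
translate([688, 0, 0]) cube([30, 340, 965]);
translate([30, 0, 0]) cube([658, 340, 23]);
translate([30, 0, 400]) cube([658, 340, 23]);
translate([30, 0, 800]) cube([658, 340, 23]);


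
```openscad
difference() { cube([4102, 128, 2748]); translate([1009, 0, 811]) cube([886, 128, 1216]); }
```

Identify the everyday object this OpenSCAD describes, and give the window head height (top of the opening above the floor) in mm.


A wall with a window opening. The window head height is 2027 mm.

A wall with a rectangular opening subtracted — a window. Sill at z = 811, opening 1216 mm tall, so the head is at 811 + 1216 = 2027 mm.


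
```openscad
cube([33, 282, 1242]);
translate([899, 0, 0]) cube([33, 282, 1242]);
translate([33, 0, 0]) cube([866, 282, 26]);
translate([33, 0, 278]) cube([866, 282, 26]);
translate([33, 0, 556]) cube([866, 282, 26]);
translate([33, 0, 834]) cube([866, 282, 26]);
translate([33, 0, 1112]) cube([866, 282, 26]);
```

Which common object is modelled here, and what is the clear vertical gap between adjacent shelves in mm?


A bookshelf. The clear shelf gap is 252 mm.

Two tall side panels with 5 horizontal boards between them — a bookshelf. The first two shelf undersides are at z = 0 and z = 278; with shelf thickness 26, the clear gap is 278 − 0 − 26 = 252 mm.


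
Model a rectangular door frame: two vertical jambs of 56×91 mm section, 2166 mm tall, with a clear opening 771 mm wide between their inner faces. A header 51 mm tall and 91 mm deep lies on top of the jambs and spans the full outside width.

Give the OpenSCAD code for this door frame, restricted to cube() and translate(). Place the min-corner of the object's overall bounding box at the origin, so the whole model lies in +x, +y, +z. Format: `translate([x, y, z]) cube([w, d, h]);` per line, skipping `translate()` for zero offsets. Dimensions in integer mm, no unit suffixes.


cube([56, 91, 2166]);
translate([827, 0, 0]) cube([56, 91, 2166]);
translate([0, 0, 2166]) cube([883, 91, 51]);


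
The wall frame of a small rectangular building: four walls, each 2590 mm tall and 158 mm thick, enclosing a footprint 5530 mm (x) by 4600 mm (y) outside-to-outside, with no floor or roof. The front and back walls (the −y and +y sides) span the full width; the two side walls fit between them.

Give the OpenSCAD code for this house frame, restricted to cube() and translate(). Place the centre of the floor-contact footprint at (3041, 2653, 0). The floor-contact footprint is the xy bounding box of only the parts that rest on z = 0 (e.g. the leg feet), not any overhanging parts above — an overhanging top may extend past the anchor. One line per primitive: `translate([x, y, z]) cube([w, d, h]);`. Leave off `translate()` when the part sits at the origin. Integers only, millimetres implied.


translate([276, 353, 0]) cube([5530, 158, 2590]);
translate([276, 4795, 0]) cube([5530, 158, 2590]);
translate([276, 511, 0]) cube([158, 4284, 2590]);
translate([5648, 511, 0]) cube([158, 4284, 2590]);
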